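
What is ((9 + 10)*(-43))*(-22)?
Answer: 17974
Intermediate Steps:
((9 + 10)*(-43))*(-22) = (19*(-43))*(-22) = -817*(-22) = 17974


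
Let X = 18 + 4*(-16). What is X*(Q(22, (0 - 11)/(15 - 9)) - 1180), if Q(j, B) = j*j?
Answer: 32016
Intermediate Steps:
Q(j, B) = j**2
X = -46 (X = 18 - 64 = -46)
X*(Q(22, (0 - 11)/(15 - 9)) - 1180) = -46*(22**2 - 1180) = -46*(484 - 1180) = -46*(-696) = 32016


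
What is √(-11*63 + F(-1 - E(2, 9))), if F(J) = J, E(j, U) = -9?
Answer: I*√685 ≈ 26.173*I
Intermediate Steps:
√(-11*63 + F(-1 - E(2, 9))) = √(-11*63 + (-1 - 1*(-9))) = √(-693 + (-1 + 9)) = √(-693 + 8) = √(-685) = I*√685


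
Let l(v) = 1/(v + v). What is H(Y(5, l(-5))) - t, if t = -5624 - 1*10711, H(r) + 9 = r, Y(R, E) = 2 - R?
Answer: 16323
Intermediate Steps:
l(v) = 1/(2*v)
H(r) = -9 + r
t = -16335 (t = -5624 - 10711 = -16335)
H(Y(5, l(-5))) - t = (-9 + (2 - 1*5)) - 1*(-16335) = (-9 + (2 - 5)) + 16335 = (-9 - 3) + 16335 = -12 + 16335 = 16323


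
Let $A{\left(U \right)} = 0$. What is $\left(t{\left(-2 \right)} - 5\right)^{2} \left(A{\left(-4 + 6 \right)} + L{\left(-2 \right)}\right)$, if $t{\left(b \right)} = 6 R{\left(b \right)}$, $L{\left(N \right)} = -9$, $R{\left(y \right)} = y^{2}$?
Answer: $-3249$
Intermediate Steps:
$t{\left(b \right)} = 6 b^{2}$
$\left(t{\left(-2 \right)} - 5\right)^{2} \left(A{\left(-4 + 6 \right)} + L{\left(-2 \right)}\right) = \left(6 \left(-2\right)^{2} - 5\right)^{2} \left(0 - 9\right) = \left(6 \cdot 4 - 5\right)^{2} \left(-9\right) = \left(24 - 5\right)^{2} \left(-9\right) = 19^{2} \left(-9\right) = 361 \left(-9\right) = -3249$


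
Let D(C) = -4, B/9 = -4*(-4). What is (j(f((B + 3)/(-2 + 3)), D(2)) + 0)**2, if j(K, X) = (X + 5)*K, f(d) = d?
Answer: 21609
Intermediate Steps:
B = 144 (B = 9*(-4*(-4)) = 9*16 = 144)
j(K, X) = K*(5 + X) (j(K, X) = (5 + X)*K = K*(5 + X))
(j(f((B + 3)/(-2 + 3)), D(2)) + 0)**2 = (((144 + 3)/(-2 + 3))*(5 - 4) + 0)**2 = ((147/1)*1 + 0)**2 = ((147*1)*1 + 0)**2 = (147*1 + 0)**2 = (147 + 0)**2 = 147**2 = 21609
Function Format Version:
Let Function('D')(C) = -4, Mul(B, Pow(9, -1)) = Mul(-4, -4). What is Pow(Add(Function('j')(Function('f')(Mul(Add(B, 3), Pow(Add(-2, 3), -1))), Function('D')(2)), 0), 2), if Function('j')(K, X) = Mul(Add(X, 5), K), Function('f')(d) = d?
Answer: 21609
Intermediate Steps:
B = 144 (B = Mul(9, Mul(-4, -4)) = Mul(9, 16) = 144)
Function('j')(K, X) = Mul(K, Add(5, X)) (Function('j')(K, X) = Mul(Add(5, X), K) = Mul(K, Add(5, X)))
Pow(Add(Function('j')(Function('f')(Mul(Add(B, 3), Pow(Add(-2, 3), -1))), Function('D')(2)), 0), 2) = Pow(Add(Mul(Mul(Add(144, 3), Pow(Add(-2, 3), -1)), Add(5, -4)), 0), 2) = Pow(Add(Mul(Mul(147, Pow(1, -1)), 1), 0), 2) = Pow(Add(Mul(Mul(147, 1), 1), 0), 2) = Pow(Add(Mul(147, 1), 0), 2) = Pow(Add(147, 0), 2) = Pow(147, 2) = 21609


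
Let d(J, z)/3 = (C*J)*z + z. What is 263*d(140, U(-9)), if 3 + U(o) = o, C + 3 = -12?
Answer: 19873332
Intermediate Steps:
C = -15 (C = -3 - 12 = -15)
U(o) = -3 + o
d(J, z) = 3*z - 45*J*z (d(J, z) = 3*((-15*J)*z + z) = 3*(-15*J*z + z) = 3*(z - 15*J*z) = 3*z - 45*J*z)
263*d(140, U(-9)) = 263*(3*(-3 - 9)*(1 - 15*140)) = 263*(3*(-12)*(1 - 2100)) = 263*(3*(-12)*(-2099)) = 263*75564 = 19873332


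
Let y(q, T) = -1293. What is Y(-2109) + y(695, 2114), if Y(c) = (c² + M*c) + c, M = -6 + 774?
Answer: 2824767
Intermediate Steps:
M = 768
Y(c) = c² + 769*c (Y(c) = (c² + 768*c) + c = c² + 769*c)
Y(-2109) + y(695, 2114) = -2109*(769 - 2109) - 1293 = -2109*(-1340) - 1293 = 2826060 - 1293 = 2824767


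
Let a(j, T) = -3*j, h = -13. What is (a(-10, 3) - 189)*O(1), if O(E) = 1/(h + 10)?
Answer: 53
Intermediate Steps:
O(E) = -⅓ (O(E) = 1/(-13 + 10) = 1/(-3) = -⅓)
(a(-10, 3) - 189)*O(1) = (-3*(-10) - 189)*(-⅓) = (30 - 189)*(-⅓) = -159*(-⅓) = 53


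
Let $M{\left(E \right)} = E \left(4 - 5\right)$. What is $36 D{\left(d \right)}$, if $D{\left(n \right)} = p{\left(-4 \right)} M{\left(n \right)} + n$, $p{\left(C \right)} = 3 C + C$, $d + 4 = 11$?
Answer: $4284$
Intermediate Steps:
$d = 7$ ($d = -4 + 11 = 7$)
$M{\left(E \right)} = - E$ ($M{\left(E \right)} = E \left(-1\right) = - E$)
$p{\left(C \right)} = 4 C$
$D{\left(n \right)} = 17 n$ ($D{\left(n \right)} = 4 \left(-4\right) \left(- n\right) + n = - 16 \left(- n\right) + n = 16 n + n = 17 n$)
$36 D{\left(d \right)} = 36 \cdot 17 \cdot 7 = 36 \cdot 119 = 4284$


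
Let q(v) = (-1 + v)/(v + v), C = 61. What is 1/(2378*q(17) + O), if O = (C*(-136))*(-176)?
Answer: 17/24840656 ≈ 6.8436e-7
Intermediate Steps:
q(v) = (-1 + v)/(2*v) (q(v) = (-1 + v)/((2*v)) = (-1 + v)*(1/(2*v)) = (-1 + v)/(2*v))
O = 1460096 (O = (61*(-136))*(-176) = -8296*(-176) = 1460096)
1/(2378*q(17) + O) = 1/(2378*((½)*(-1 + 17)/17) + 1460096) = 1/(2378*((½)*(1/17)*16) + 1460096) = 1/(2378*(8/17) + 1460096) = 1/(19024/17 + 1460096) = 1/(24840656/17) = 17/24840656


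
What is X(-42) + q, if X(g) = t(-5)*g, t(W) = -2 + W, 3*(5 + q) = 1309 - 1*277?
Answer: 633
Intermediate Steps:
q = 339 (q = -5 + (1309 - 1*277)/3 = -5 + (1309 - 277)/3 = -5 + (⅓)*1032 = -5 + 344 = 339)
X(g) = -7*g (X(g) = (-2 - 5)*g = -7*g)
X(-42) + q = -7*(-42) + 339 = 294 + 339 = 633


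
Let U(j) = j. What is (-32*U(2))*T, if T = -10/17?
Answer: 640/17 ≈ 37.647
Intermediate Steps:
T = -10/17 (T = -10*1/17 = -10/17 ≈ -0.58823)
(-32*U(2))*T = -32*2*(-10/17) = -64*(-10/17) = 640/17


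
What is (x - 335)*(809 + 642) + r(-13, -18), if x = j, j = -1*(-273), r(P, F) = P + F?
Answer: -89993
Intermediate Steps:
r(P, F) = F + P
j = 273
x = 273
(x - 335)*(809 + 642) + r(-13, -18) = (273 - 335)*(809 + 642) + (-18 - 13) = -62*1451 - 31 = -89962 - 31 = -89993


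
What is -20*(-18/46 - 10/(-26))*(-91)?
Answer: -280/23 ≈ -12.174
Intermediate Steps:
-20*(-18/46 - 10/(-26))*(-91) = -20*(-18*1/46 - 10*(-1/26))*(-91) = -20*(-9/23 + 5/13)*(-91) = -20*(-2/299)*(-91) = (40/299)*(-91) = -280/23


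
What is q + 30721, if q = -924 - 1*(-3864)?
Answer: 33661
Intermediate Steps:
q = 2940 (q = -924 + 3864 = 2940)
q + 30721 = 2940 + 30721 = 33661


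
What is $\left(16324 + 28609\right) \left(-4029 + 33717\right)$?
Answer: $1333970904$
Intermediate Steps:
$\left(16324 + 28609\right) \left(-4029 + 33717\right) = 44933 \cdot 29688 = 1333970904$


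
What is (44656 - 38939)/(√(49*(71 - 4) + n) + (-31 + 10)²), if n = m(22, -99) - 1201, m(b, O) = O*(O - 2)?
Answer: 840399/60800 - 5717*√12081/182400 ≈ 10.377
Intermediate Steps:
m(b, O) = O*(-2 + O)
n = 8798 (n = -99*(-2 - 99) - 1201 = -99*(-101) - 1201 = 9999 - 1201 = 8798)
(44656 - 38939)/(√(49*(71 - 4) + n) + (-31 + 10)²) = (44656 - 38939)/(√(49*(71 - 4) + 8798) + (-31 + 10)²) = 5717/(√(49*67 + 8798) + (-21)²) = 5717/(√(3283 + 8798) + 441) = 5717/(√12081 + 441) = 5717/(441 + √12081)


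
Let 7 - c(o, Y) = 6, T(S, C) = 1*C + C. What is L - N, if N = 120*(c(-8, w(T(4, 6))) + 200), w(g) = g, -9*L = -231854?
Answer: 14774/9 ≈ 1641.6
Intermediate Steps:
T(S, C) = 2*C (T(S, C) = C + C = 2*C)
L = 231854/9 (L = -⅑*(-231854) = 231854/9 ≈ 25762.)
c(o, Y) = 1 (c(o, Y) = 7 - 1*6 = 7 - 6 = 1)
N = 24120 (N = 120*(1 + 200) = 120*201 = 24120)
L - N = 231854/9 - 1*24120 = 231854/9 - 24120 = 14774/9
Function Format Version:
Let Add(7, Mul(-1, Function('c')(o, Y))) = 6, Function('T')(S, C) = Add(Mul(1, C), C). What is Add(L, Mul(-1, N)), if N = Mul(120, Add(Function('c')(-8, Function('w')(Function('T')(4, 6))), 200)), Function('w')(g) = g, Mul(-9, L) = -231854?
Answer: Rational(14774, 9) ≈ 1641.6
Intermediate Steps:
Function('T')(S, C) = Mul(2, C) (Function('T')(S, C) = Add(C, C) = Mul(2, C))
L = Rational(231854, 9) (L = Mul(Rational(-1, 9), -231854) = Rational(231854, 9) ≈ 25762.)
Function('c')(o, Y) = 1 (Function('c')(o, Y) = Add(7, Mul(-1, 6)) = Add(7, -6) = 1)
N = 24120 (N = Mul(120, Add(1, 200)) = Mul(120, 201) = 24120)
Add(L, Mul(-1, N)) = Add(Rational(231854, 9), Mul(-1, 24120)) = Add(Rational(231854, 9), -24120) = Rational(14774, 9)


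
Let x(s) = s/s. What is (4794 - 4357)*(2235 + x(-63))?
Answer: 977132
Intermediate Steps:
x(s) = 1
(4794 - 4357)*(2235 + x(-63)) = (4794 - 4357)*(2235 + 1) = 437*2236 = 977132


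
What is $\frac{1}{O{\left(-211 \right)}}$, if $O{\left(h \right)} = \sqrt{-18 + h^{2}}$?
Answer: $\frac{\sqrt{44503}}{44503} \approx 0.0047403$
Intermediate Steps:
$\frac{1}{O{\left(-211 \right)}} = \frac{1}{\sqrt{-18 + \left(-211\right)^{2}}} = \frac{1}{\sqrt{-18 + 44521}} = \frac{1}{\sqrt{44503}} = \frac{\sqrt{44503}}{44503}$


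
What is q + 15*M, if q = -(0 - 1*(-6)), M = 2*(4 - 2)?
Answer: 54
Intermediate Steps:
M = 4 (M = 2*2 = 4)
q = -6 (q = -(0 + 6) = -1*6 = -6)
q + 15*M = -6 + 15*4 = -6 + 60 = 54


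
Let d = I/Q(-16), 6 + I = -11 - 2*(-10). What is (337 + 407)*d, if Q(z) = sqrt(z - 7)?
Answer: -2232*I*sqrt(23)/23 ≈ -465.4*I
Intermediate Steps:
Q(z) = sqrt(-7 + z)
I = 3 (I = -6 + (-11 - 2*(-10)) = -6 + (-11 + 20) = -6 + 9 = 3)
d = -3*I*sqrt(23)/23 (d = 3/(sqrt(-7 - 16)) = 3/(sqrt(-23)) = 3/((I*sqrt(23))) = 3*(-I*sqrt(23)/23) = -3*I*sqrt(23)/23 ≈ -0.62554*I)
(337 + 407)*d = (337 + 407)*(-3*I*sqrt(23)/23) = 744*(-3*I*sqrt(23)/23) = -2232*I*sqrt(23)/23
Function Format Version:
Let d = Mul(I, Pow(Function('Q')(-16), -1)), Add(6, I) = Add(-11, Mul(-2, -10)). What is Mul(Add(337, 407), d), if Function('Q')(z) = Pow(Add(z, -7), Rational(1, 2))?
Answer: Mul(Rational(-2232, 23), I, Pow(23, Rational(1, 2))) ≈ Mul(-465.40, I)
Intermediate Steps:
Function('Q')(z) = Pow(Add(-7, z), Rational(1, 2))
I = 3 (I = Add(-6, Add(-11, Mul(-2, -10))) = Add(-6, Add(-11, 20)) = Add(-6, 9) = 3)
d = Mul(Rational(-3, 23), I, Pow(23, Rational(1, 2))) (d = Mul(3, Pow(Pow(Add(-7, -16), Rational(1, 2)), -1)) = Mul(3, Pow(Pow(-23, Rational(1, 2)), -1)) = Mul(3, Pow(Mul(I, Pow(23, Rational(1, 2))), -1)) = Mul(3, Mul(Rational(-1, 23), I, Pow(23, Rational(1, 2)))) = Mul(Rational(-3, 23), I, Pow(23, Rational(1, 2))) ≈ Mul(-0.62554, I))
Mul(Add(337, 407), d) = Mul(Add(337, 407), Mul(Rational(-3, 23), I, Pow(23, Rational(1, 2)))) = Mul(744, Mul(Rational(-3, 23), I, Pow(23, Rational(1, 2)))) = Mul(Rational(-2232, 23), I, Pow(23, Rational(1, 2)))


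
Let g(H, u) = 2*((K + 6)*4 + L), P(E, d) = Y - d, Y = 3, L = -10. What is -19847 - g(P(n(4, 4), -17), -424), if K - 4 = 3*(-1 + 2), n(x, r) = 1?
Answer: -19931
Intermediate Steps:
K = 7 (K = 4 + 3*(-1 + 2) = 4 + 3*1 = 4 + 3 = 7)
P(E, d) = 3 - d
g(H, u) = 84 (g(H, u) = 2*((7 + 6)*4 - 10) = 2*(13*4 - 10) = 2*(52 - 10) = 2*42 = 84)
-19847 - g(P(n(4, 4), -17), -424) = -19847 - 1*84 = -19847 - 84 = -19931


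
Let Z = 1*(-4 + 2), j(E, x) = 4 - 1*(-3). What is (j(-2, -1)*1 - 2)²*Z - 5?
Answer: -55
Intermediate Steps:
j(E, x) = 7 (j(E, x) = 4 + 3 = 7)
Z = -2 (Z = 1*(-2) = -2)
(j(-2, -1)*1 - 2)²*Z - 5 = (7*1 - 2)²*(-2) - 5 = (7 - 2)²*(-2) - 5 = 5²*(-2) - 5 = 25*(-2) - 5 = -50 - 5 = -55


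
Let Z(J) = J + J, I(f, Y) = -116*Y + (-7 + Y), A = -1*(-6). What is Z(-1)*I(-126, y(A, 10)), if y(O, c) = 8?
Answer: 1854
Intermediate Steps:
A = 6
I(f, Y) = -7 - 115*Y
Z(J) = 2*J
Z(-1)*I(-126, y(A, 10)) = (2*(-1))*(-7 - 115*8) = -2*(-7 - 920) = -2*(-927) = 1854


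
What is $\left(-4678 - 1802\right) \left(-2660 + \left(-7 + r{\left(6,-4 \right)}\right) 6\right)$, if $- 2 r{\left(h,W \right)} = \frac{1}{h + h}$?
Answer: $17510580$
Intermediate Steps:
$r{\left(h,W \right)} = - \frac{1}{4 h}$ ($r{\left(h,W \right)} = - \frac{1}{2 \left(h + h\right)} = - \frac{1}{2 \cdot 2 h} = - \frac{\frac{1}{2} \frac{1}{h}}{2} = - \frac{1}{4 h}$)
$\left(-4678 - 1802\right) \left(-2660 + \left(-7 + r{\left(6,-4 \right)}\right) 6\right) = \left(-4678 - 1802\right) \left(-2660 + \left(-7 - \frac{1}{4 \cdot 6}\right) 6\right) = - 6480 \left(-2660 + \left(-7 - \frac{1}{24}\right) 6\right) = - 6480 \left(-2660 - \frac{169}{4}\right) = \left(-6480\right) \left(- \frac{10809}{4}\right) = 17510580$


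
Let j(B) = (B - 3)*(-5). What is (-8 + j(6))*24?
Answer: -552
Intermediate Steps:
j(B) = 15 - 5*B (j(B) = (-3 + B)*(-5) = 15 - 5*B)
(-8 + j(6))*24 = (-8 + (15 - 5*6))*24 = (-8 + (15 - 30))*24 = (-8 - 15)*24 = -23*24 = -552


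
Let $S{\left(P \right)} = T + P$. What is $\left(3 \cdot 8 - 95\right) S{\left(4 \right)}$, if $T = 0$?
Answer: $-284$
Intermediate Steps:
$S{\left(P \right)} = P$ ($S{\left(P \right)} = 0 + P = P$)
$\left(3 \cdot 8 - 95\right) S{\left(4 \right)} = \left(3 \cdot 8 - 95\right) 4 = \left(24 - 95\right) 4 = \left(-71\right) 4 = -284$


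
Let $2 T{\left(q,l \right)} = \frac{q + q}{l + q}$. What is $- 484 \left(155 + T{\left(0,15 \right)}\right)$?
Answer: $-75020$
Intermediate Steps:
$T{\left(q,l \right)} = \frac{q}{l + q}$ ($T{\left(q,l \right)} = \frac{\left(q + q\right) \frac{1}{l + q}}{2} = \frac{2 q \frac{1}{l + q}}{2} = \frac{q}{l + q}$)
$- 484 \left(155 + T{\left(0,15 \right)}\right) = - 484 \left(155 + \frac{0}{15 + 0}\right) = - 484 \left(155 + \frac{0}{15}\right) = - 484 \left(155 + 0 \cdot \frac{1}{15}\right) = - 484 \left(155 + 0\right) = \left(-484\right) 155 = -75020$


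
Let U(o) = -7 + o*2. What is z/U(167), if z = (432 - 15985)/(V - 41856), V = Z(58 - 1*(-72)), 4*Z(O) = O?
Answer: 31106/27352569 ≈ 0.0011372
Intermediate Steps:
Z(O) = O/4
V = 65/2 (V = (58 - 1*(-72))/4 = (58 + 72)/4 = (1/4)*130 = 65/2 ≈ 32.500)
U(o) = -7 + 2*o
z = 31106/83647 (z = (432 - 15985)/(65/2 - 41856) = -15553/(-83647/2) = -15553*(-2/83647) = 31106/83647 ≈ 0.37187)
z/U(167) = 31106/(83647*(-7 + 2*167)) = 31106/(83647*(-7 + 334)) = (31106/83647)/327 = (31106/83647)*(1/327) = 31106/27352569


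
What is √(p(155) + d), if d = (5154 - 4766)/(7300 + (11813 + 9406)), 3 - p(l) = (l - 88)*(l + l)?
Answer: 3*I*√5198671235/1501 ≈ 144.11*I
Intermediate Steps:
p(l) = 3 - 2*l*(-88 + l) (p(l) = 3 - (l - 88)*(l + l) = 3 - (-88 + l)*2*l = 3 - 2*l*(-88 + l))
d = 388/28519 (d = 388/(7300 + 21219) = 388/28519 ≈ 0.013605)
√(p(155) + d) = √((3 - 2*155² + 176*155) + 388/28519) = √((3 - 2*24025 + 27280) + 388/28519) = √((3 - 48050 + 27280) + 388/28519) = √(-20767 + 388/28519) = √(-592253685/28519) = 3*I*√5198671235/1501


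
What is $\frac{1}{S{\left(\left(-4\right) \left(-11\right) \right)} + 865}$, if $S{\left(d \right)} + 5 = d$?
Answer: $\frac{1}{904} \approx 0.0011062$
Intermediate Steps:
$S{\left(d \right)} = -5 + d$
$\frac{1}{S{\left(\left(-4\right) \left(-11\right) \right)} + 865} = \frac{1}{\left(-5 - -44\right) + 865} = \frac{1}{\left(-5 + 44\right) + 865} = \frac{1}{39 + 865} = \frac{1}{904}$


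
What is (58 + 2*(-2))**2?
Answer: 2916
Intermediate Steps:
(58 + 2*(-2))**2 = (58 - 4)**2 = 54**2 = 2916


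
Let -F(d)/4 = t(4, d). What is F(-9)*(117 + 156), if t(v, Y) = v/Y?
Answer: 1456/3 ≈ 485.33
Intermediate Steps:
F(d) = -16/d
F(-9)*(117 + 156) = (-16/(-9))*(117 + 156) = -16*(-⅑)*273 = (16/9)*273 = 1456/3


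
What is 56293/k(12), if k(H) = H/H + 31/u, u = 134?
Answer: 7543262/165 ≈ 45717.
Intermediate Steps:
k(H) = 165/134 (k(H) = H/H + 31/134 = 1 + 31*(1/134) = 1 + 31/134 = 165/134)
56293/k(12) = 56293/(165/134) = 56293*(134/165) = 7543262/165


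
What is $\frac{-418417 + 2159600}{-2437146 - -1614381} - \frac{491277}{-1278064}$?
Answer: $- \frac{1821137788807}{1051546326960} \approx -1.7319$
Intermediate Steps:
$\frac{-418417 + 2159600}{-2437146 - -1614381} - \frac{491277}{-1278064} = \frac{1741183}{-2437146 + 1614381} - - \frac{491277}{1278064} = \frac{1741183}{-822765} + \frac{491277}{1278064} = 1741183 \left(- \frac{1}{822765}\right) + \frac{491277}{1278064} = - \frac{1741183}{822765} + \frac{491277}{1278064} = - \frac{1821137788807}{1051546326960}$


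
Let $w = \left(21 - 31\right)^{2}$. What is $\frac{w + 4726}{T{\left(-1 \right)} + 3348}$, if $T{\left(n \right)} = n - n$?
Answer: $\frac{2413}{1674} \approx 1.4415$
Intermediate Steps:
$w = 100$ ($w = \left(-10\right)^{2} = 100$)
$T{\left(n \right)} = 0$
$\frac{w + 4726}{T{\left(-1 \right)} + 3348} = \frac{100 + 4726}{0 + 3348} = \frac{4826}{3348} = 4826 \cdot \frac{1}{3348} = \frac{2413}{1674}$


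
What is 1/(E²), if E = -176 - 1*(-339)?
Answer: 1/26569 ≈ 3.7638e-5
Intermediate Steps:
E = 163 (E = -176 + 339 = 163)
1/(E²) = 1/(163²) = 1/26569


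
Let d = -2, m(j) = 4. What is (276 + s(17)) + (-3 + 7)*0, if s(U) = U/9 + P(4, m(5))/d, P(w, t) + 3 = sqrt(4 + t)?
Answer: 5029/18 - sqrt(2) ≈ 277.97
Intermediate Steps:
P(w, t) = -3 + sqrt(4 + t)
s(U) = 3/2 - sqrt(2) + U/9 (s(U) = U/9 + (-3 + sqrt(4 + 4))/(-2) = U*(1/9) + (-3 + sqrt(8))*(-1/2) = U/9 + (-3 + 2*sqrt(2))*(-1/2) = U/9 + (3/2 - sqrt(2)) = 3/2 - sqrt(2) + U/9)
(276 + s(17)) + (-3 + 7)*0 = (276 + (3/2 - sqrt(2) + (1/9)*17)) + (-3 + 7)*0 = (276 + (3/2 - sqrt(2) + 17/9)) + 4*0 = (276 + (61/18 - sqrt(2))) + 0 = (5029/18 - sqrt(2)) + 0 = 5029/18 - sqrt(2)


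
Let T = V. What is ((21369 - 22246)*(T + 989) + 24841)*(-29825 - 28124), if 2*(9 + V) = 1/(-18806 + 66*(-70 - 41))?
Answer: 2527765892408511/52264 ≈ 4.8365e+10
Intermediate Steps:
V = -470377/52264 (V = -9 + 1/(2*(-18806 + 66*(-70 - 41))) = -9 + 1/(2*(-18806 + 66*(-111))) = -9 + 1/(2*(-18806 - 7326)) = -9 + (½)/(-26132) = -9 + (½)*(-1/26132) = -9 - 1/52264 = -470377/52264 ≈ -9.0000)
T = -470377/52264 ≈ -9.0000
((21369 - 22246)*(T + 989) + 24841)*(-29825 - 28124) = ((21369 - 22246)*(-470377/52264 + 989) + 24841)*(-29825 - 28124) = (-877*51218719/52264 + 24841)*(-57949) = (-44918816563/52264 + 24841)*(-57949) = -43620526539/52264*(-57949) = 2527765892408511/52264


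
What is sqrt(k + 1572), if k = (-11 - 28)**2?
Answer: sqrt(3093) ≈ 55.615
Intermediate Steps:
k = 1521 (k = (-39)**2 = 1521)
sqrt(k + 1572) = sqrt(1521 + 1572) = sqrt(3093)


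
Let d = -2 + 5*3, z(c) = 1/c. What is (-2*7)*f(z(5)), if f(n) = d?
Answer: -182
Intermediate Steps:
d = 13 (d = -2 + 15 = 13)
f(n) = 13
(-2*7)*f(z(5)) = -2*7*13 = -14*13 = -182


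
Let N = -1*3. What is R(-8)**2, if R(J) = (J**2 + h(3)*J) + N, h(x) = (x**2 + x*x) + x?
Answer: 11449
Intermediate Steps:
N = -3
h(x) = x + 2*x**2 (h(x) = (x**2 + x**2) + x = 2*x**2 + x = x + 2*x**2)
R(J) = -3 + J**2 + 21*J (R(J) = (J**2 + (3*(1 + 2*3))*J) - 3 = (J**2 + (3*(1 + 6))*J) - 3 = (J**2 + (3*7)*J) - 3 = (J**2 + 21*J) - 3 = -3 + J**2 + 21*J)
R(-8)**2 = (-3 + (-8)**2 + 21*(-8))**2 = (-3 + 64 - 168)**2 = (-107)**2 = 11449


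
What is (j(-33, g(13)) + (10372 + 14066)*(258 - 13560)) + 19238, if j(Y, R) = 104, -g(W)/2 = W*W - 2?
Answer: -325054934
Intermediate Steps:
g(W) = 4 - 2*W² (g(W) = -2*(W*W - 2) = -2*(W² - 2) = -2*(-2 + W²) = 4 - 2*W²)
(j(-33, g(13)) + (10372 + 14066)*(258 - 13560)) + 19238 = (104 + (10372 + 14066)*(258 - 13560)) + 19238 = (104 + 24438*(-13302)) + 19238 = (104 - 325074276) + 19238 = -325074172 + 19238 = -325054934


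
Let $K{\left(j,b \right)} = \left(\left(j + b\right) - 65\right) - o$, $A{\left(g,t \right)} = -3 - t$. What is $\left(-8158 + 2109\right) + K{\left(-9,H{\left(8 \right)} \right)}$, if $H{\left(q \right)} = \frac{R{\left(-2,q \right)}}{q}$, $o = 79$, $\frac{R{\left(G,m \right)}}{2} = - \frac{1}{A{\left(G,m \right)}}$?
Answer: $- \frac{272887}{44} \approx -6202.0$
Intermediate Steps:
$R{\left(G,m \right)} = - \frac{2}{-3 - m}$ ($R{\left(G,m \right)} = 2 \left(- \frac{1}{-3 - m}\right) = - \frac{2}{-3 - m}$)
$H{\left(q \right)} = \frac{2}{q \left(3 + q\right)}$ ($H{\left(q \right)} = \frac{2 \frac{1}{3 + q}}{q} = \frac{2}{q \left(3 + q\right)}$)
$K{\left(j,b \right)} = -144 + b + j$ ($K{\left(j,b \right)} = \left(\left(j + b\right) - 65\right) - 79 = \left(\left(b + j\right) - 65\right) - 79 = \left(-65 + b + j\right) - 79 = -144 + b + j$)
$\left(-8158 + 2109\right) + K{\left(-9,H{\left(8 \right)} \right)} = \left(-8158 + 2109\right) - \left(153 - \frac{2}{8 \left(3 + 8\right)}\right) = -6049 - \left(153 - \frac{1}{44}\right) = -6049 - \frac{6731}{44} = - \frac{272887}{44}$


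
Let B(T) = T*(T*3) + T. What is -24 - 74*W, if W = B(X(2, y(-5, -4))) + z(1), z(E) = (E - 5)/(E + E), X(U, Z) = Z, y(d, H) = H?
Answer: -3132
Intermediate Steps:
z(E) = (-5 + E)/(2*E) (z(E) = (-5 + E)/((2*E)) = (-5 + E)*(1/(2*E)) = (-5 + E)/(2*E))
B(T) = T + 3*T² (B(T) = T*(3*T) + T = 3*T² + T = T + 3*T²)
W = 42 (W = -4*(1 + 3*(-4)) + (½)*(-5 + 1)/1 = -4*(1 - 12) + (½)*1*(-4) = -4*(-11) - 2 = 44 - 2 = 42)
-24 - 74*W = -24 - 74*42 = -24 - 3108 = -3132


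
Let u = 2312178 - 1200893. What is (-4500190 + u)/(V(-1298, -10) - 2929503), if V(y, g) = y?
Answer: 3388905/2930801 ≈ 1.1563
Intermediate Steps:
u = 1111285
(-4500190 + u)/(V(-1298, -10) - 2929503) = (-4500190 + 1111285)/(-1298 - 2929503) = -3388905/(-2930801) = -3388905*(-1/2930801) = 3388905/2930801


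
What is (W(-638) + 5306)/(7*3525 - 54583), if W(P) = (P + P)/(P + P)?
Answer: -5307/29908 ≈ -0.17744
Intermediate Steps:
W(P) = 1 (W(P) = (2*P)/((2*P)) = (2*P)*(1/(2*P)) = 1)
(W(-638) + 5306)/(7*3525 - 54583) = (1 + 5306)/(7*3525 - 54583) = 5307/(24675 - 54583) = 5307/(-29908) = 5307*(-1/29908) = -5307/29908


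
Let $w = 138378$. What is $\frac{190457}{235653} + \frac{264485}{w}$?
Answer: $\frac{9853526939}{3623243426} \approx 2.7195$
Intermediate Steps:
$\frac{190457}{235653} + \frac{264485}{w} = \frac{190457}{235653} + \frac{264485}{138378} = \frac{9853526939}{3623243426}$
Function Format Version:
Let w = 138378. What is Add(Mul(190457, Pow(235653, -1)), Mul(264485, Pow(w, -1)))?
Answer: Rational(9853526939, 3623243426) ≈ 2.7195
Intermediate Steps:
Add(Mul(190457, Pow(235653, -1)), Mul(264485, Pow(w, -1))) = Add(Mul(190457, Pow(235653, -1)), Mul(264485, Pow(138378, -1))) = Add(Mul(190457, Rational(1, 235653)), Mul(264485, Rational(1, 138378))) = Add(Rational(190457, 235653), Rational(264485, 138378)) = Rational(9853526939, 3623243426)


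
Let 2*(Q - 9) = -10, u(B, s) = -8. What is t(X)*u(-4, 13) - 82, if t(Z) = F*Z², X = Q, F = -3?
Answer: 302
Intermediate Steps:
Q = 4 (Q = 9 + (½)*(-10) = 9 - 5 = 4)
X = 4
t(Z) = -3*Z²
t(X)*u(-4, 13) - 82 = -3*4²*(-8) - 82 = -3*16*(-8) - 82 = -48*(-8) - 82 = 384 - 82 = 302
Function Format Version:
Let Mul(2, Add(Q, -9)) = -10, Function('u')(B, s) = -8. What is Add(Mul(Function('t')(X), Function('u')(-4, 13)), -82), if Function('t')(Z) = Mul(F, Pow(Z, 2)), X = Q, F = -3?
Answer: 302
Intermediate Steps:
Q = 4 (Q = Add(9, Mul(Rational(1, 2), -10)) = Add(9, -5) = 4)
X = 4
Function('t')(Z) = Mul(-3, Pow(Z, 2))
Add(Mul(Function('t')(X), Function('u')(-4, 13)), -82) = Add(Mul(Mul(-3, Pow(4, 2)), -8), -82) = Add(Mul(Mul(-3, 16), -8), -82) = Add(Mul(-48, -8), -82) = Add(384, -82) = 302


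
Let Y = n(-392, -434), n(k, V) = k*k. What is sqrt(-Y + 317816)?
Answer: 34*sqrt(142) ≈ 405.16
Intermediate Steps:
n(k, V) = k**2
Y = 153664 (Y = (-392)**2 = 153664)
sqrt(-Y + 317816) = sqrt(-1*153664 + 317816) = sqrt(-153664 + 317816) = sqrt(164152) = 34*sqrt(142)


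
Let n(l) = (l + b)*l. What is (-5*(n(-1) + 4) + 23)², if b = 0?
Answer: 4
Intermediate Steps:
n(l) = l² (n(l) = (l + 0)*l = l*l = l²)
(-5*(n(-1) + 4) + 23)² = (-5*((-1)² + 4) + 23)² = (-5*(1 + 4) + 23)² = (-5*5 + 23)² = (-25 + 23)² = (-2)² = 4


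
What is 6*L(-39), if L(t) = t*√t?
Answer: -234*I*√39 ≈ -1461.3*I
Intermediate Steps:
L(t) = t^(3/2)
6*L(-39) = 6*(-39)^(3/2) = 6*(-39*I*√39) = -234*I*√39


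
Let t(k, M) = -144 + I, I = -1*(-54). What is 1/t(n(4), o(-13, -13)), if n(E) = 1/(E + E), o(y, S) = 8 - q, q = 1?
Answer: -1/90 ≈ -0.011111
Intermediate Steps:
o(y, S) = 7 (o(y, S) = 8 - 1*1 = 8 - 1 = 7)
I = 54
n(E) = 1/(2*E)
t(k, M) = -90 (t(k, M) = -144 + 54 = -90)
1/t(n(4), o(-13, -13)) = 1/(-90) = -1/90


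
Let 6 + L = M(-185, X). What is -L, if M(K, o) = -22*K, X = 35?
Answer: -4064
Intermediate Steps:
L = 4064 (L = -6 - 22*(-185) = -6 + 4070 = 4064)
-L = -1*4064 = -4064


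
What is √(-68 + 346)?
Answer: √278 ≈ 16.673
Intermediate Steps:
√(-68 + 346) = √278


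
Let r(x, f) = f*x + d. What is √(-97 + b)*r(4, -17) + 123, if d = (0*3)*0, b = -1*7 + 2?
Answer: 123 - 68*I*√102 ≈ 123.0 - 686.77*I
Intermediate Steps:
b = -5 (b = -7 + 2 = -5)
d = 0 (d = 0*0 = 0)
r(x, f) = f*x (r(x, f) = f*x + 0 = f*x)
√(-97 + b)*r(4, -17) + 123 = √(-97 - 5)*(-17*4) + 123 = √(-102)*(-68) + 123 = (I*√102)*(-68) + 123 = -68*I*√102 + 123 = 123 - 68*I*√102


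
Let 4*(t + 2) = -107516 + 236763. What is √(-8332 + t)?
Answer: √95911/2 ≈ 154.85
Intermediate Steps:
t = 129239/4 (t = -2 + (-107516 + 236763)/4 = -2 + (¼)*129247 = -2 + 129247/4 = 129239/4 ≈ 32310.)
√(-8332 + t) = √(-8332 + 129239/4) = √(95911/4) = √95911/2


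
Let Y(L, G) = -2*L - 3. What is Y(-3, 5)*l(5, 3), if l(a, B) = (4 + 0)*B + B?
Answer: 45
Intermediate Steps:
l(a, B) = 5*B (l(a, B) = 4*B + B = 5*B)
Y(L, G) = -3 - 2*L
Y(-3, 5)*l(5, 3) = (-3 - 2*(-3))*(5*3) = (-3 + 6)*15 = 3*15 = 45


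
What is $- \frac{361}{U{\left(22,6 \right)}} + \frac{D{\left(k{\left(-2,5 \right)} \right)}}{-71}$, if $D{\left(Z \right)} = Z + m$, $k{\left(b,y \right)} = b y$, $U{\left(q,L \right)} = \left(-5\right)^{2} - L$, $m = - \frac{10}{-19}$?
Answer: $- \frac{25451}{1349} \approx -18.867$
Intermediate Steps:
$m = \frac{10}{19}$ ($m = \left(-10\right) \left(- \frac{1}{19}\right) = \frac{10}{19} \approx 0.52632$)
$U{\left(q,L \right)} = 25 - L$
$D{\left(Z \right)} = \frac{10}{19} + Z$ ($D{\left(Z \right)} = Z + \frac{10}{19} = \frac{10}{19} + Z$)
$- \frac{361}{U{\left(22,6 \right)}} + \frac{D{\left(k{\left(-2,5 \right)} \right)}}{-71} = - \frac{361}{25 - 6} + \frac{\frac{10}{19} - 10}{-71} = - \frac{361}{25 - 6} + \left(\frac{10}{19} - 10\right) \left(- \frac{1}{71}\right) = - \frac{361}{19} - - \frac{180}{1349} = \left(-361\right) \frac{1}{19} + \frac{180}{1349} = -19 + \frac{180}{1349} = - \frac{25451}{1349}$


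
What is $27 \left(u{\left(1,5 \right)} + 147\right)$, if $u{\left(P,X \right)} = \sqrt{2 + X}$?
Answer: $3969 + 27 \sqrt{7} \approx 4040.4$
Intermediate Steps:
$27 \left(u{\left(1,5 \right)} + 147\right) = 27 \left(\sqrt{2 + 5} + 147\right) = 27 \left(\sqrt{7} + 147\right) = 27 \left(147 + \sqrt{7}\right) = 3969 + 27 \sqrt{7}$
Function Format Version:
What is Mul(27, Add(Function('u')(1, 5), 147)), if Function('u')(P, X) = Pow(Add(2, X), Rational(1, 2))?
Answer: Add(3969, Mul(27, Pow(7, Rational(1, 2)))) ≈ 4040.4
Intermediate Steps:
Mul(27, Add(Function('u')(1, 5), 147)) = Mul(27, Add(Pow(Add(2, 5), Rational(1, 2)), 147)) = Mul(27, Add(Pow(7, Rational(1, 2)), 147)) = Mul(27, Add(147, Pow(7, Rational(1, 2)))) = Add(3969, Mul(27, Pow(7, Rational(1, 2))))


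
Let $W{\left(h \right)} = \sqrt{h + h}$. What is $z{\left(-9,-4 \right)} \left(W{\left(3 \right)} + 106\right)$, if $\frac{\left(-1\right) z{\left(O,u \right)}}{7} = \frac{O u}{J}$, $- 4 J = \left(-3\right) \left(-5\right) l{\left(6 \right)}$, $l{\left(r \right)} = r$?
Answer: $\frac{5936}{5} + \frac{56 \sqrt{6}}{5} \approx 1214.6$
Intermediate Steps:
$J = - \frac{45}{2}$ ($J = - \frac{\left(-3\right) \left(-5\right) 6}{4} = - \frac{15 \cdot 6}{4} = \left(- \frac{1}{4}\right) 90 = - \frac{45}{2} \approx -22.5$)
$W{\left(h \right)} = \sqrt{2} \sqrt{h}$ ($W{\left(h \right)} = \sqrt{2 h} = \sqrt{2} \sqrt{h}$)
$z{\left(O,u \right)} = \frac{14 O u}{45}$ ($z{\left(O,u \right)} = - 7 \frac{O u}{- \frac{45}{2}} = - 7 O u \left(- \frac{2}{45}\right) = - 7 \left(- \frac{2 O u}{45}\right) = \frac{14 O u}{45}$)
$z{\left(-9,-4 \right)} \left(W{\left(3 \right)} + 106\right) = \frac{14}{45} \left(-9\right) \left(-4\right) \left(\sqrt{2} \sqrt{3} + 106\right) = \frac{56 \left(\sqrt{6} + 106\right)}{5} = \frac{56 \left(106 + \sqrt{6}\right)}{5} = \frac{5936}{5} + \frac{56 \sqrt{6}}{5}$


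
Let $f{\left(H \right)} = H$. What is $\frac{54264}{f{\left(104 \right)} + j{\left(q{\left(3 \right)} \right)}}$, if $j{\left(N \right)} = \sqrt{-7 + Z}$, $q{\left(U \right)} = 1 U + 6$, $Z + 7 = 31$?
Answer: $\frac{5643456}{10799} - \frac{54264 \sqrt{17}}{10799} \approx 501.87$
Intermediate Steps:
$Z = 24$ ($Z = -7 + 31 = 24$)
$q{\left(U \right)} = 6 + U$ ($q{\left(U \right)} = U + 6 = 6 + U$)
$j{\left(N \right)} = \sqrt{17}$ ($j{\left(N \right)} = \sqrt{-7 + 24} = \sqrt{17}$)
$\frac{54264}{f{\left(104 \right)} + j{\left(q{\left(3 \right)} \right)}} = \frac{54264}{104 + \sqrt{17}}$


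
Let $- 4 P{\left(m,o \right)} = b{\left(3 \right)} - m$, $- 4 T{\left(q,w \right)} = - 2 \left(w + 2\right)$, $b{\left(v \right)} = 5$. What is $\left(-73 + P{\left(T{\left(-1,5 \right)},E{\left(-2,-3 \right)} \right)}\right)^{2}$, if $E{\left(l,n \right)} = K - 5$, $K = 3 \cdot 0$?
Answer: $\frac{344569}{64} \approx 5383.9$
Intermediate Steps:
$T{\left(q,w \right)} = 1 + \frac{w}{2}$ ($T{\left(q,w \right)} = - \frac{\left(-2\right) \left(w + 2\right)}{4} = - \frac{\left(-2\right) \left(2 + w\right)}{4} = - \frac{-4 - 2 w}{4} = 1 + \frac{w}{2}$)
$K = 0$
$E{\left(l,n \right)} = -5$ ($E{\left(l,n \right)} = 0 - 5 = -5$)
$P{\left(m,o \right)} = - \frac{5}{4} + \frac{m}{4}$ ($P{\left(m,o \right)} = - \frac{5 - m}{4} = - \frac{5}{4} + \frac{m}{4}$)
$\left(-73 + P{\left(T{\left(-1,5 \right)},E{\left(-2,-3 \right)} \right)}\right)^{2} = \left(-73 - \left(\frac{5}{4} - \frac{1 + \frac{1}{2} \cdot 5}{4}\right)\right)^{2} = \left(-73 - \left(\frac{5}{4} - \frac{1 + \frac{5}{2}}{4}\right)\right)^{2} = \left(-73 + \left(- \frac{5}{4} + \frac{1}{4} \cdot \frac{7}{2}\right)\right)^{2} = \left(-73 + \left(- \frac{5}{4} + \frac{7}{8}\right)\right)^{2} = \left(-73 - \frac{3}{8}\right)^{2} = \left(- \frac{587}{8}\right)^{2} = \frac{344569}{64}$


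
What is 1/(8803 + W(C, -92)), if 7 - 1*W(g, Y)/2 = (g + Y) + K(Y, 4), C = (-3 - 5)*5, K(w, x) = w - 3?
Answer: 1/9271 ≈ 0.00010786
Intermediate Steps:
K(w, x) = -3 + w
C = -40 (C = -8*5 = -40)
W(g, Y) = 20 - 4*Y - 2*g (W(g, Y) = 14 - 2*((g + Y) + (-3 + Y)) = 14 - 2*((Y + g) + (-3 + Y)) = 14 - 2*(-3 + g + 2*Y) = 14 + (6 - 4*Y - 2*g) = 20 - 4*Y - 2*g)
1/(8803 + W(C, -92)) = 1/(8803 + (20 - 4*(-92) - 2*(-40))) = 1/(8803 + (20 + 368 + 80)) = 1/(8803 + 468) = 1/9271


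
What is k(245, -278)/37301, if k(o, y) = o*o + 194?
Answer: 60219/37301 ≈ 1.6144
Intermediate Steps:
k(o, y) = 194 + o² (k(o, y) = o² + 194 = 194 + o²)
k(245, -278)/37301 = (194 + 245²)/37301 = (194 + 60025)*(1/37301) = 60219*(1/37301) = 60219/37301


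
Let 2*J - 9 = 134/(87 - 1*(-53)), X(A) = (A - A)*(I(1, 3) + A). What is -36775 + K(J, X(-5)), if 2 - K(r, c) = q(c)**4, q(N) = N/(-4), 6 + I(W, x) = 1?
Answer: -36773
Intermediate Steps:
I(W, x) = -5 (I(W, x) = -6 + 1 = -5)
X(A) = 0 (X(A) = (A - A)*(-5 + A) = 0*(-5 + A) = 0)
q(N) = -N/4 (q(N) = N*(-1/4) = -N/4)
J = 697/140 (J = 9/2 + (134/(87 - 1*(-53)))/2 = 9/2 + (134/(87 + 53))/2 = 9/2 + (134/140)/2 = 9/2 + (134*(1/140))/2 = 9/2 + (1/2)*(67/70) = 9/2 + 67/140 = 697/140 ≈ 4.9786)
K(r, c) = 2 - c**4/256 (K(r, c) = 2 - (-c/4)**4 = 2 - c**4/256)
-36775 + K(J, X(-5)) = -36775 + (2 - 1/256*0**4) = -36775 + (2 - 1/256*0) = -36775 + (2 + 0) = -36775 + 2 = -36773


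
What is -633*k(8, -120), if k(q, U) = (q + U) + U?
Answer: 146856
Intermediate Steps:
k(q, U) = q + 2*U (k(q, U) = (U + q) + U = q + 2*U)
-633*k(8, -120) = -633*(8 + 2*(-120)) = -633*(8 - 240) = -633*(-232) = 146856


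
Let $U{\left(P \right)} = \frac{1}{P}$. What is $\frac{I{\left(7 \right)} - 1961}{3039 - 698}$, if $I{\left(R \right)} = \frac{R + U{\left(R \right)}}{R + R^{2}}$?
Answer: $- \frac{384331}{458836} \approx -0.83762$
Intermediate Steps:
$I{\left(R \right)} = \frac{R + \frac{1}{R}}{R + R^{2}}$
$\frac{I{\left(7 \right)} - 1961}{3039 - 698} = \frac{\frac{1 + 7^{2}}{49 \left(1 + 7\right)} - 1961}{3039 - 698} = \frac{\frac{1 + 49}{49 \cdot 8} - 1961}{2341} = \left(\frac{1}{49} \cdot \frac{1}{8} \cdot 50 - 1961\right) \frac{1}{2341} = \left(\frac{25}{196} - 1961\right) \frac{1}{2341} = \left(- \frac{384331}{196}\right) \frac{1}{2341} = - \frac{384331}{458836}$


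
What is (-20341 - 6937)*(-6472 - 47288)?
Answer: 1466465280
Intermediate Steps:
(-20341 - 6937)*(-6472 - 47288) = -27278*(-53760) = 1466465280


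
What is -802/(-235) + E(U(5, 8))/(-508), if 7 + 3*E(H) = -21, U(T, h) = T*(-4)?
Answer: 307207/89535 ≈ 3.4311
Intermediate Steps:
U(T, h) = -4*T
E(H) = -28/3 (E(H) = -7/3 + (⅓)*(-21) = -7/3 - 7 = -28/3)
-802/(-235) + E(U(5, 8))/(-508) = -802/(-235) - 28/3/(-508) = -802*(-1/235) - 28/3*(-1/508) = 802/235 + 7/381 = 307207/89535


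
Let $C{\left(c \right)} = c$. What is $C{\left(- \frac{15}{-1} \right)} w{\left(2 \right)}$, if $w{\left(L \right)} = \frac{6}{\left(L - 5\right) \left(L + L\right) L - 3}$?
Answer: $- \frac{10}{3} \approx -3.3333$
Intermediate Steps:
$w{\left(L \right)} = \frac{6}{-3 + 2 L^{2} \left(-5 + L\right)}$ ($w{\left(L \right)} = \frac{6}{\left(-5 + L\right) 2 L L - 3} = \frac{6}{2 L \left(-5 + L\right) L - 3} = \frac{6}{2 L^{2} \left(-5 + L\right) - 3} = \frac{6}{-3 + 2 L^{2} \left(-5 + L\right)}$)
$C{\left(- \frac{15}{-1} \right)} w{\left(2 \right)} = - \frac{15}{-1} \frac{6}{-3 - 10 \cdot 2^{2} + 2 \cdot 2^{3}} = \left(-15\right) \left(-1\right) \frac{6}{-3 - 40 + 2 \cdot 8} = 15 \frac{6}{-3 - 40 + 16} = 15 \frac{6}{-27} = 15 \cdot 6 \left(- \frac{1}{27}\right) = 15 \left(- \frac{2}{9}\right) = - \frac{10}{3}$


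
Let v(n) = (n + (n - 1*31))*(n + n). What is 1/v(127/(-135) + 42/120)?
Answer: 72900/2771791 ≈ 0.026301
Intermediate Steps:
v(n) = 2*n*(-31 + 2*n) (v(n) = (n + (n - 31))*(2*n) = (n + (-31 + n))*(2*n) = (-31 + 2*n)*(2*n) = 2*n*(-31 + 2*n))
1/v(127/(-135) + 42/120) = 1/(2*(127/(-135) + 42/120)*(-31 + 2*(127/(-135) + 42/120))) = 1/(2*(127*(-1/135) + 42*(1/120))*(-31 + 2*(127*(-1/135) + 42*(1/120)))) = 1/(2*(-127/135 + 7/20)*(-31 + 2*(-127/135 + 7/20))) = 1/(2*(-319/540)*(-31 + 2*(-319/540))) = 1/(2*(-319/540)*(-31 - 319/270)) = 1/(2*(-319/540)*(-8689/270)) = 1/(2771791/72900) = 72900/2771791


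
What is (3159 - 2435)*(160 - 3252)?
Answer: -2238608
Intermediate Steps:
(3159 - 2435)*(160 - 3252) = 724*(-3092) = -2238608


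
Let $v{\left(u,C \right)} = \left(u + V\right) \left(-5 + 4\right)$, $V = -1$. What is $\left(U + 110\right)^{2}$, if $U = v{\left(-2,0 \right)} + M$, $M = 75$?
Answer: $35344$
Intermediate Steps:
$v{\left(u,C \right)} = 1 - u$ ($v{\left(u,C \right)} = \left(u - 1\right) \left(-5 + 4\right) = \left(-1 + u\right) \left(-1\right) = 1 - u$)
$U = 78$ ($U = \left(1 - -2\right) + 75 = \left(1 + 2\right) + 75 = 3 + 75 = 78$)
$\left(U + 110\right)^{2} = \left(78 + 110\right)^{2} = 188^{2} = 35344$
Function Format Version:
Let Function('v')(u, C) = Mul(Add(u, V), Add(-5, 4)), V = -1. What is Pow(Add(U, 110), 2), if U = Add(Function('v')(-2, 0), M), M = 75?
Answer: 35344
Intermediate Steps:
Function('v')(u, C) = Add(1, Mul(-1, u)) (Function('v')(u, C) = Mul(Add(u, -1), Add(-5, 4)) = Mul(Add(-1, u), -1) = Add(1, Mul(-1, u)))
U = 78 (U = Add(Add(1, Mul(-1, -2)), 75) = Add(Add(1, 2), 75) = Add(3, 75) = 78)
Pow(Add(U, 110), 2) = Pow(Add(78, 110), 2) = Pow(188, 2) = 35344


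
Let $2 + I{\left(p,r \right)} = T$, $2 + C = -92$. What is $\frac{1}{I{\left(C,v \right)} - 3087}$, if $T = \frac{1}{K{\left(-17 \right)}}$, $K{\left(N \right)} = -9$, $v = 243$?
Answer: $- \frac{9}{27802} \approx -0.00032372$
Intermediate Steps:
$C = -94$ ($C = -2 - 92 = -94$)
$T = - \frac{1}{9}$ ($T = \frac{1}{-9} = - \frac{1}{9} \approx -0.11111$)
$I{\left(p,r \right)} = - \frac{19}{9}$ ($I{\left(p,r \right)} = -2 - \frac{1}{9} = - \frac{19}{9}$)
$\frac{1}{I{\left(C,v \right)} - 3087} = \frac{1}{- \frac{19}{9} - 3087} = \frac{1}{- \frac{27802}{9}} = - \frac{9}{27802}$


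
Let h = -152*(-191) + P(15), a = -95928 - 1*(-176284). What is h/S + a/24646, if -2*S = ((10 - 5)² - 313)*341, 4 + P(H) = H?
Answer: 258977489/67234288 ≈ 3.8519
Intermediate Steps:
P(H) = -4 + H
a = 80356 (a = -95928 + 176284 = 80356)
h = 29043 (h = -152*(-191) + (-4 + 15) = 29032 + 11 = 29043)
S = 49104 (S = -((10 - 5)² - 313)*341/2 = -(5² - 313)*341/2 = -(25 - 313)*341/2 = -(-144)*341 = -½*(-98208) = 49104)
h/S + a/24646 = 29043/49104 + 80356/24646 = 29043*(1/49104) + 80356*(1/24646) = 3227/5456 + 40178/12323 = 258977489/67234288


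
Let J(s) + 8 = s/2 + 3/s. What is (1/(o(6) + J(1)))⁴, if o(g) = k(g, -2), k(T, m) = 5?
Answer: 16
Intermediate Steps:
J(s) = -8 + s/2 + 3/s (J(s) = -8 + (s/2 + 3/s) = -8 + s/2 + 3/s)
o(g) = 5
(1/(o(6) + J(1)))⁴ = (1/(5 + (-8 + (½)*1 + 3/1)))⁴ = (1/(5 + (-8 + ½ + 3*1)))⁴ = (1/(5 + (-8 + ½ + 3)))⁴ = (1/(5 - 9/2))⁴ = (1/(½))⁴ = 2⁴ = 16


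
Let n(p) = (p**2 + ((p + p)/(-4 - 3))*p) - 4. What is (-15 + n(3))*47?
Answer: -4136/7 ≈ -590.86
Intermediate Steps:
n(p) = -4 + 5*p**2/7 (n(p) = (p**2 + ((2*p)/(-7))*p) - 4 = (p**2 + ((2*p)*(-1/7))*p) - 4 = (p**2 + (-2*p/7)*p) - 4 = (p**2 - 2*p**2/7) - 4 = 5*p**2/7 - 4 = -4 + 5*p**2/7)
(-15 + n(3))*47 = (-15 + (-4 + (5/7)*3**2))*47 = (-15 + (-4 + (5/7)*9))*47 = (-15 + (-4 + 45/7))*47 = (-15 + 17/7)*47 = -88/7*47 = -4136/7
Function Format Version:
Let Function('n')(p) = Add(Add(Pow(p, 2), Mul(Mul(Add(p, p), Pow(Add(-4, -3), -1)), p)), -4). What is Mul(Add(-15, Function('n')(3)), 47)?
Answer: Rational(-4136, 7) ≈ -590.86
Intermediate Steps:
Function('n')(p) = Add(-4, Mul(Rational(5, 7), Pow(p, 2))) (Function('n')(p) = Add(Add(Pow(p, 2), Mul(Mul(Mul(2, p), Pow(-7, -1)), p)), -4) = Add(Add(Pow(p, 2), Mul(Mul(Mul(2, p), Rational(-1, 7)), p)), -4) = Add(Add(Pow(p, 2), Mul(Mul(Rational(-2, 7), p), p)), -4) = Add(Add(Pow(p, 2), Mul(Rational(-2, 7), Pow(p, 2))), -4) = Add(Mul(Rational(5, 7), Pow(p, 2)), -4) = Add(-4, Mul(Rational(5, 7), Pow(p, 2))))
Mul(Add(-15, Function('n')(3)), 47) = Mul(Add(-15, Add(-4, Mul(Rational(5, 7), Pow(3, 2)))), 47) = Mul(Add(-15, Add(-4, Mul(Rational(5, 7), 9))), 47) = Mul(Add(-15, Add(-4, Rational(45, 7))), 47) = Mul(Add(-15, Rational(17, 7)), 47) = Mul(Rational(-88, 7), 47) = Rational(-4136, 7)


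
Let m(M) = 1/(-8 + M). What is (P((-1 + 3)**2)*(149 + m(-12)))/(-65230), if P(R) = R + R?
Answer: -2979/163075 ≈ -0.018268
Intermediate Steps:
P(R) = 2*R
(P((-1 + 3)**2)*(149 + m(-12)))/(-65230) = ((2*(-1 + 3)**2)*(149 + 1/(-8 - 12)))/(-65230) = ((2*2**2)*(149 + 1/(-20)))*(-1/65230) = ((2*4)*(149 - 1/20))*(-1/65230) = (8*(2979/20))*(-1/65230) = (5958/5)*(-1/65230) = -2979/163075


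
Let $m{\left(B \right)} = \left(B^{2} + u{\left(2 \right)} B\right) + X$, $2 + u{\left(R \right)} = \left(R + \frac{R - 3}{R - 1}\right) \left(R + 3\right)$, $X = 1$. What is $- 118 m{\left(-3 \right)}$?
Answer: $-118$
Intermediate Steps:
$u{\left(R \right)} = -2 + \left(3 + R\right) \left(R + \frac{-3 + R}{-1 + R}\right)$ ($u{\left(R \right)} = -2 + \left(R + \frac{R - 3}{R - 1}\right) \left(R + 3\right) = -2 + \left(R + \frac{-3 + R}{-1 + R}\right) \left(3 + R\right) = -2 + \left(3 + R\right) \left(R + \frac{-3 + R}{-1 + R}\right)$)
$m{\left(B \right)} = 1 + B^{2} + 3 B$ ($m{\left(B \right)} = \left(B^{2} + \frac{-7 + 2^{3} - 10 + 3 \cdot 2^{2}}{-1 + 2} B\right) + 1 = \left(B^{2} + \frac{-7 + 8 - 10 + 3 \cdot 4}{1} B\right) + 1 = \left(B^{2} + 1 \left(-7 + 8 - 10 + 12\right) B\right) + 1 = \left(B^{2} + 1 \cdot 3 B\right) + 1 = \left(B^{2} + 3 B\right) + 1 = 1 + B^{2} + 3 B$)
$- 118 m{\left(-3 \right)} = - 118 \left(1 + \left(-3\right)^{2} + 3 \left(-3\right)\right) = - 118 \left(1 + 9 - 9\right) = \left(-118\right) 1 = -118$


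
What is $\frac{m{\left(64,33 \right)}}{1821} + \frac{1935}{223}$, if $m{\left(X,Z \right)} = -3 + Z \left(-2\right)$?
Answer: $\frac{1169416}{135361} \approx 8.6392$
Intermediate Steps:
$m{\left(X,Z \right)} = -3 - 2 Z$
$\frac{m{\left(64,33 \right)}}{1821} + \frac{1935}{223} = \frac{-3 - 66}{1821} + \frac{1935}{223} = \left(-3 - 66\right) \frac{1}{1821} + 1935 \cdot \frac{1}{223} = \left(-69\right) \frac{1}{1821} + \frac{1935}{223} = - \frac{23}{607} + \frac{1935}{223} = \frac{1169416}{135361}$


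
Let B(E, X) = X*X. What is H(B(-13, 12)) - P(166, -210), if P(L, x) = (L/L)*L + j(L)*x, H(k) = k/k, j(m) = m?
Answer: 34695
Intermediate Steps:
B(E, X) = X**2
H(k) = 1
P(L, x) = L + L*x (P(L, x) = (L/L)*L + L*x = 1*L + L*x = L + L*x)
H(B(-13, 12)) - P(166, -210) = 1 - 166*(1 - 210) = 1 - 166*(-209) = 1 - 1*(-34694) = 1 + 34694 = 34695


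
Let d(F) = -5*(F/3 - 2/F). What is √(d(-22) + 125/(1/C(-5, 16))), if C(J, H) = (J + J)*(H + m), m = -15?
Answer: I*√1321815/33 ≈ 34.839*I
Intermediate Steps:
C(J, H) = 2*J*(-15 + H) (C(J, H) = (J + J)*(H - 15) = (2*J)*(-15 + H) = 2*J*(-15 + H))
d(F) = 10/F - 5*F/3 (d(F) = -5*(F*(⅓) - 2/F) = -5*(F/3 - 2/F) = -5*(-2/F + F/3) = 10/F - 5*F/3)
√(d(-22) + 125/(1/C(-5, 16))) = √((10/(-22) - 5/3*(-22)) + 125/(1/(2*(-5)*(-15 + 16)))) = √((10*(-1/22) + 110/3) + 125/(1/(2*(-5)*1))) = √((-5/11 + 110/3) + 125/(1/(-10))) = √(1195/33 + 125/(-⅒)) = √(1195/33 + 125*(-10)) = √(1195/33 - 1250) = √(-40055/33) = I*√1321815/33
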